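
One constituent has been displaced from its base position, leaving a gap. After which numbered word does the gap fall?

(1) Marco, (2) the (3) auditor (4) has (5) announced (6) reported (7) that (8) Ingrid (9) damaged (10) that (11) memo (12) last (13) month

5

The displaced element is "Marco" (word 1).
It is linked across 1 clause boundary (Ø).
It functions as the subject of "reported", so the gap sits immediately after word 5 ("announced").
Base order: The auditor has announced Marco reported that Ingrid damaged that memo last month.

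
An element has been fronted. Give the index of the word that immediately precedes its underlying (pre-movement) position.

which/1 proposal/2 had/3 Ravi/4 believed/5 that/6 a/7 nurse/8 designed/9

9

The displaced element is "which proposal" (word 2).
It is linked across 1 clause boundary (that).
It functions as the direct object of "designed", so the gap sits immediately after word 9 ("designed").
Base order: Ravi had believed that a nurse designed which proposal.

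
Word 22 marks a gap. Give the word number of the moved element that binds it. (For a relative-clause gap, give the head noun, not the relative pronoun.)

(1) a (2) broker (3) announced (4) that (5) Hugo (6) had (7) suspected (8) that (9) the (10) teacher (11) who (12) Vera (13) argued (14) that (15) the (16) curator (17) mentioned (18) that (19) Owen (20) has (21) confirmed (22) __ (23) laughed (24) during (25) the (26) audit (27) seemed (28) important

The gap at 22 is the subject of "laughed", inside a relative clause.
The relative pronoun is "who" (word 11); it is bound by the head noun immediately before it.
Its filler is the head noun "teacher", at word 10.

10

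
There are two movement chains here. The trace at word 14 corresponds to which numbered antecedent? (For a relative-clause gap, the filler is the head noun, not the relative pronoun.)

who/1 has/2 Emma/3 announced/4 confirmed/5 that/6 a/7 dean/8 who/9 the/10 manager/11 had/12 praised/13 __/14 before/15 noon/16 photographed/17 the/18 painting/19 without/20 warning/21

8

The marked gap is inside the relative clause, the direct object of "praised".
Its filler is the head noun "dean" (via "who"), at word 8.
(The other dependency links word 1 to a gap after word 4.)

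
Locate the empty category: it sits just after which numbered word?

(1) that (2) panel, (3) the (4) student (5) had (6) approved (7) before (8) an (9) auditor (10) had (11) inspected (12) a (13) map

The displaced element is "that panel" (word 2).
It functions as the direct object of "approved", so the gap sits immediately after word 6 ("approved").
Base order: The student had approved that panel before an auditor had inspected a map.

6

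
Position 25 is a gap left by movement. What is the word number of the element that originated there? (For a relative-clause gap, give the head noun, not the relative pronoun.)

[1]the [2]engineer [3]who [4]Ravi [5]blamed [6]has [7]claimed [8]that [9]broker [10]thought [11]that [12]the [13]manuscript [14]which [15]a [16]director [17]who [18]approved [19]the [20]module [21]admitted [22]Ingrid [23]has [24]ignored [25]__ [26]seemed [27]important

The gap at 25 is the object of "ignored", inside a relative clause.
The relative pronoun is "which" (word 14); it is bound by the head noun immediately before it.
Its filler is the head noun "manuscript", at word 13.

13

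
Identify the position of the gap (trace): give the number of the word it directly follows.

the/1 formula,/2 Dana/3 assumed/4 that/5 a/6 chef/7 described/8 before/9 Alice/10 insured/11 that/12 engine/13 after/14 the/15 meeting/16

The displaced element is "the formula" (word 2).
It is linked across 1 clause boundary (that).
It functions as the direct object of "described", so the gap sits immediately after word 8 ("described").
Base order: Dana assumed that a chef described the formula before Alice insured that engine after the meeting.

8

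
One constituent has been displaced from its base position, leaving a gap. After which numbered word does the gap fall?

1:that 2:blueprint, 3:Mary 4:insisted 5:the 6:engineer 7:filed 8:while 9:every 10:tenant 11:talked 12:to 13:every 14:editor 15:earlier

The displaced element is "that blueprint" (word 2).
It is linked across 1 clause boundary (Ø).
It functions as the direct object of "filed", so the gap sits immediately after word 7 ("filed").
Base order: Mary insisted the engineer filed that blueprint while every tenant talked to every editor earlier.

7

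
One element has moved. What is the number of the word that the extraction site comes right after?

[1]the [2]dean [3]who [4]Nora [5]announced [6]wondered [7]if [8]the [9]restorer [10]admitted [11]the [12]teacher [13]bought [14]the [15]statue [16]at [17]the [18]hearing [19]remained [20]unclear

The displaced element is "the dean" (word 2).
It is linked across 1 clause boundary (Ø).
It functions as the subject of "wondered", so the gap sits immediately after word 5 ("announced").
Base order: Nora announced the dean wondered if the restorer admitted the teacher bought the statue at the hearing.

5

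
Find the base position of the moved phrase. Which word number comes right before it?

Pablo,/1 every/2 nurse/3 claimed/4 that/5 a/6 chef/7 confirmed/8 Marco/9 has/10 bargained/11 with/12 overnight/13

12

The displaced element is "Pablo" (word 1).
It is linked across 2 clause boundaries (that → Ø).
It functions as the object of the preposition "with" of "bargained", so the gap sits immediately after word 12 ("with").
Base order: Every nurse claimed that a chef confirmed Marco has bargained with Pablo overnight.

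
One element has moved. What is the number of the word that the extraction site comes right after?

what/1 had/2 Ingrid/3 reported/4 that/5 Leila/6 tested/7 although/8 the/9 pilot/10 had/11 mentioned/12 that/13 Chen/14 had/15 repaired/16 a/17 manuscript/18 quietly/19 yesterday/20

The displaced element is "what" (word 1).
It is linked across 1 clause boundary (that).
It functions as the direct object of "tested", so the gap sits immediately after word 7 ("tested").
Base order: Ingrid had reported that Leila tested what although the pilot had mentioned that Chen had repaired a manuscript quietly yesterday.

7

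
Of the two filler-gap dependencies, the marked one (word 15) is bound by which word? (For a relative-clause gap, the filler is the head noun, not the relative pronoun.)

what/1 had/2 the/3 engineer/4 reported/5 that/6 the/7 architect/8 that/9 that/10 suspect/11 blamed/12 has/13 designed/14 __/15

The marked gap is the direct object of "designed".
Its filler is the fronted wh-phrase "what", at word 1.
(The other dependency links word 8 to a gap after word 12.)

1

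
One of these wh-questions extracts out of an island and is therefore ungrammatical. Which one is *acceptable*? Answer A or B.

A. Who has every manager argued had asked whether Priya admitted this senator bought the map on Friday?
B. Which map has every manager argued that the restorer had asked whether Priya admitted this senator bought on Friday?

In B, the wh-phrase is extracted from inside a wh-island (introduced by "whether"), which blocks movement.
In A, the extraction path crosses only that-complement boundaries, which are transparent.
So A is grammatical.

A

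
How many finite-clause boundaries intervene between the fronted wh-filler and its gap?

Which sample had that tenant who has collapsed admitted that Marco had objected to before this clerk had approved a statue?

"which sample" is extracted from the PP object of "objected".
Boundaries crossed, outermost first: [that] — 1 in total.

1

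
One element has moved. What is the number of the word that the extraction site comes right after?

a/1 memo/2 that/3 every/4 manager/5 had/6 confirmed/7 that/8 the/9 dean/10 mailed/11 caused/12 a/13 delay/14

The displaced element is "a memo" (word 2).
It is linked across 1 clause boundary (that).
It functions as the direct object of "mailed", so the gap sits immediately after word 11 ("mailed").
Base order: Every manager had confirmed that the dean mailed a memo.

11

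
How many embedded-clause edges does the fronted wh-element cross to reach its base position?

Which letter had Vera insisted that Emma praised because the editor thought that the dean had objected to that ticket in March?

"which letter" is extracted from the object of "praised".
Boundaries crossed, outermost first: [that] — 1 in total.

1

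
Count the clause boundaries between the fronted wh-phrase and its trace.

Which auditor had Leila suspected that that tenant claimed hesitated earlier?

2

"which auditor" is extracted from the subject of "hesitated".
Boundaries crossed, outermost first: [that], [Ø] — 2 in total.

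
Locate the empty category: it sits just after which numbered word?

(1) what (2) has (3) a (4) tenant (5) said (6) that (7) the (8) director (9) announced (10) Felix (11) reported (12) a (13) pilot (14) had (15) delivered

15

The displaced element is "what" (word 1).
It is linked across 3 clause boundaries (that → Ø → Ø).
It functions as the direct object of "delivered", so the gap sits immediately after word 15 ("delivered").
Base order: A tenant has said that the director announced Felix reported a pilot had delivered what.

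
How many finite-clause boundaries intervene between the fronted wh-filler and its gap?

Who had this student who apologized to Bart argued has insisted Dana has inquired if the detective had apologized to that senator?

"who" is extracted from the subject of "insisted".
Boundaries crossed, outermost first: [Ø] — 1 in total.

1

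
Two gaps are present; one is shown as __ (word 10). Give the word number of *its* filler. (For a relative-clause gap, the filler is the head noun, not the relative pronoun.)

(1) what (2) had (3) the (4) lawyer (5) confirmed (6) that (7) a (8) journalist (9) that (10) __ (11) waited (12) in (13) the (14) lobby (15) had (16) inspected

8

The marked gap is inside the relative clause, the subject of "waited".
Its filler is the head noun "journalist" (via "that"), at word 8.
(The other dependency links word 1 to a gap after word 16.)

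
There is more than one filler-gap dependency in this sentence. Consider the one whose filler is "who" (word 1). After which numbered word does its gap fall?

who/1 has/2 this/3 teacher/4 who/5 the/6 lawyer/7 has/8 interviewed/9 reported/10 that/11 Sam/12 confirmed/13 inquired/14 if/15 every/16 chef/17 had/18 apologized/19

The displaced element is "who" (word 1).
It is linked across 2 clause boundaries (that → Ø).
It functions as the subject of "inquired", so the gap sits immediately after word 13 ("confirmed").
Base order: This teacher who the lawyer has interviewed has reported that Sam confirmed who inquired if every chef had apologized.

13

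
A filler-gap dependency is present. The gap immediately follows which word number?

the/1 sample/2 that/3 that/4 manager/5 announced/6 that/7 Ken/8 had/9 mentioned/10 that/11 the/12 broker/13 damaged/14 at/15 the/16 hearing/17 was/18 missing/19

The displaced element is "the sample" (word 2).
It is linked across 2 clause boundaries (that → that).
It functions as the direct object of "damaged", so the gap sits immediately after word 14 ("damaged").
Base order: That manager announced that Ken had mentioned that the broker damaged the sample at the hearing.

14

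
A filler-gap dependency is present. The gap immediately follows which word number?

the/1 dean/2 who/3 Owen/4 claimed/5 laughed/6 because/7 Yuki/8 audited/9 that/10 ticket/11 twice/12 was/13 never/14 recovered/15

The displaced element is "the dean" (word 2).
It is linked across 1 clause boundary (Ø).
It functions as the subject of "laughed", so the gap sits immediately after word 5 ("claimed").
Base order: Owen claimed the dean laughed because Yuki audited that ticket twice.

5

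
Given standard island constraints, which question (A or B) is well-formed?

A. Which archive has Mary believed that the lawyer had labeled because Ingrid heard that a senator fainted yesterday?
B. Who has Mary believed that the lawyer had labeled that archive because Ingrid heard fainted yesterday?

In B, the wh-phrase is extracted from inside an adjunct island (introduced by "because"), which blocks movement.
In A, the extraction path crosses only that-complement boundaries, which are transparent.
So A is grammatical.

A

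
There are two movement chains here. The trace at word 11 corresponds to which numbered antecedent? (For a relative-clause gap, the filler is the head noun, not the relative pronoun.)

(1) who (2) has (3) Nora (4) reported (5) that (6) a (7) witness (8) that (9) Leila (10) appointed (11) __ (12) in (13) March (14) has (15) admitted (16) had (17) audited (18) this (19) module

The marked gap is inside the relative clause, the direct object of "appointed".
Its filler is the head noun "witness" (via "that"), at word 7.
(The other dependency links word 1 to a gap after word 15.)

7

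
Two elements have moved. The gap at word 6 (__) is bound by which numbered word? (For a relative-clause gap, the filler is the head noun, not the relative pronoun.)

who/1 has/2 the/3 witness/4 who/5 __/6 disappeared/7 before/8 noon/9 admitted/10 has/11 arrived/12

The marked gap is inside the relative clause, the subject of "disappeared".
Its filler is the head noun "witness" (via "who"), at word 4.
(The other dependency links word 1 to a gap after word 10.)

4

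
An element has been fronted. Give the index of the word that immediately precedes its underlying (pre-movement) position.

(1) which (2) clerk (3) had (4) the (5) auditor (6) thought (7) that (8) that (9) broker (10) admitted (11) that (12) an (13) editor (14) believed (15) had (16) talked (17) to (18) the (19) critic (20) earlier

The displaced element is "which clerk" (word 2).
It is linked across 3 clause boundaries (that → that → Ø).
It functions as the subject of "talked", so the gap sits immediately after word 14 ("believed").
Base order: The auditor had thought that that broker admitted that an editor believed that which clerk had talked to the critic earlier.

14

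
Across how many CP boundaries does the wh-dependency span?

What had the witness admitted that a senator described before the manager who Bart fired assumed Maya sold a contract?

1

"what" is extracted from the object of "described".
Boundaries crossed, outermost first: [that] — 1 in total.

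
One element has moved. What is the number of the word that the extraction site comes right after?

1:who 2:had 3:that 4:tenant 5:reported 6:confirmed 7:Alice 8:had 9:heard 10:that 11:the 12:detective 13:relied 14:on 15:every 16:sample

The displaced element is "who" (word 1).
It is linked across 1 clause boundary (Ø).
It functions as the subject of "confirmed", so the gap sits immediately after word 5 ("reported").
Base order: That tenant had reported that who confirmed Alice had heard that the detective relied on every sample.

5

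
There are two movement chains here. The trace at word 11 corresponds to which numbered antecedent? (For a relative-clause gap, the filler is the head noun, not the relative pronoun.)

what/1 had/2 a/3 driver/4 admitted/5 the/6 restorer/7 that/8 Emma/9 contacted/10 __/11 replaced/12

7

The marked gap is inside the relative clause, the direct object of "contacted".
Its filler is the head noun "restorer" (via "that"), at word 7.
(The other dependency links word 1 to a gap after word 12.)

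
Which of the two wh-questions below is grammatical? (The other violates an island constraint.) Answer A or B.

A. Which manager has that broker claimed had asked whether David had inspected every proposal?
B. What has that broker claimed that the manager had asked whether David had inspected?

In B, the wh-phrase is extracted from inside a wh-island (introduced by "whether"), which blocks movement.
In A, the extraction path crosses only that-complement boundaries, which are transparent.
So A is grammatical.

A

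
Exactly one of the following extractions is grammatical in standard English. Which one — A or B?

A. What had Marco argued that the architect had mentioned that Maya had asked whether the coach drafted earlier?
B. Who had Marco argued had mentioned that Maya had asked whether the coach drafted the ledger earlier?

B

In A, the wh-phrase is extracted from inside a wh-island (introduced by "whether"), which blocks movement.
In B, the extraction path crosses only that-complement boundaries, which are transparent.
So B is grammatical.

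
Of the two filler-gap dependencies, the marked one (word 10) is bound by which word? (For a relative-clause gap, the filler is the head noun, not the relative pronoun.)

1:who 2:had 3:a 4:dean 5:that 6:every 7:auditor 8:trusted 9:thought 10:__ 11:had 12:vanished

1

The marked gap is the subject of "vanished".
Its filler is the fronted wh-phrase "who", at word 1.
(The other dependency links word 4 to a gap after word 8.)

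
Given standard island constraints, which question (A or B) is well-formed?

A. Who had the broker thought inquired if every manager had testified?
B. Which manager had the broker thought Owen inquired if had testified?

In B, the wh-phrase is extracted from inside a wh-island (introduced by "if"), which blocks movement.
In A, the extraction path crosses only that-complement boundaries, which are transparent.
So A is grammatical.

A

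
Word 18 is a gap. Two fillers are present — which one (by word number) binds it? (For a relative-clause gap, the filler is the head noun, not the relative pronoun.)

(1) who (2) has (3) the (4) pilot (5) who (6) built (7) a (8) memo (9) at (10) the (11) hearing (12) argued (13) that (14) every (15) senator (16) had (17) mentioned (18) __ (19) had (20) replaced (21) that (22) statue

The marked gap is the subject of "replaced".
Its filler is the fronted wh-phrase "who", at word 1.
(The other dependency links word 4 to a gap after word 5.)

1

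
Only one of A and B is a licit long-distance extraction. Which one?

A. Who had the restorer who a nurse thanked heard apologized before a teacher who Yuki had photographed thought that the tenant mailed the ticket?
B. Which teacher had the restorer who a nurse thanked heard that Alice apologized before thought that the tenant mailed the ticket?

In B, the wh-phrase is extracted from inside an adjunct island (introduced by "before"), which blocks movement.
In A, the extraction path crosses only that-complement boundaries, which are transparent.
So A is grammatical.

A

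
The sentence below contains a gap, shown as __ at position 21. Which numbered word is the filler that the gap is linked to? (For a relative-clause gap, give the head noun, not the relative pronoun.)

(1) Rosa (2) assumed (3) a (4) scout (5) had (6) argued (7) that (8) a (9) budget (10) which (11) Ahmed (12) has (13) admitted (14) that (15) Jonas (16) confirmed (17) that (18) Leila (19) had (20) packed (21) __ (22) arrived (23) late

9

The gap at 21 is the object of "packed", inside a relative clause.
The relative pronoun is "which" (word 10); it is bound by the head noun immediately before it.
Its filler is the head noun "budget", at word 9.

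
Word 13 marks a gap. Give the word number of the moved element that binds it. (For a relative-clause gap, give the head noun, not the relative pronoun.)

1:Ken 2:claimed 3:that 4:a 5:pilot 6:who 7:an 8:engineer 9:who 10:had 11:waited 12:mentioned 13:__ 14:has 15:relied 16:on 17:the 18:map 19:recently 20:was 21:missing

The gap at 13 is the subject of "relied", inside a relative clause.
The relative pronoun is "who" (word 6); it is bound by the head noun immediately before it.
Its filler is the head noun "pilot", at word 5.

5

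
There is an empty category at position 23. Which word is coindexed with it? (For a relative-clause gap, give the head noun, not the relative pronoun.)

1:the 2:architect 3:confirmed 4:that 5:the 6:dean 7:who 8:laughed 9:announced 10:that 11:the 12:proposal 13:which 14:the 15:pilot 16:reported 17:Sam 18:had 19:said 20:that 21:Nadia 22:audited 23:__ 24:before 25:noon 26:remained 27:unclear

12

The gap at 23 is the object of "audited", inside a relative clause.
The relative pronoun is "which" (word 13); it is bound by the head noun immediately before it.
Its filler is the head noun "proposal", at word 12.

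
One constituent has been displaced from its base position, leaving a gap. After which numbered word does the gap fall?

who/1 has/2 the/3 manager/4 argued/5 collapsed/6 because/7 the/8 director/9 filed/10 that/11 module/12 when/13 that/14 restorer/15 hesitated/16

The displaced element is "who" (word 1).
It is linked across 1 clause boundary (Ø).
It functions as the subject of "collapsed", so the gap sits immediately after word 5 ("argued").
Base order: The manager has argued that who collapsed because the director filed that module when that restorer hesitated.

5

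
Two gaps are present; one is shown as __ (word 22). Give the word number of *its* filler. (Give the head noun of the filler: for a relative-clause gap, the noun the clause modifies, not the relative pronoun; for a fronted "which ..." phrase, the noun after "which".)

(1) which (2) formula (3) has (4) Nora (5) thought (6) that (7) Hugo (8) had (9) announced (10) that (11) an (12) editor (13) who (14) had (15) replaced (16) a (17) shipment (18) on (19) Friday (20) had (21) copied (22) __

The marked gap is the direct object of "copied".
Its filler is the fronted wh-phrase "which formula", at word 2.
(The other dependency links word 12 to a gap after word 13.)

2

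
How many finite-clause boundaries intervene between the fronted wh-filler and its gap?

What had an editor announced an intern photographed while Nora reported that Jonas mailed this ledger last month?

1

"what" is extracted from the object of "photographed".
Boundaries crossed, outermost first: [Ø] — 1 in total.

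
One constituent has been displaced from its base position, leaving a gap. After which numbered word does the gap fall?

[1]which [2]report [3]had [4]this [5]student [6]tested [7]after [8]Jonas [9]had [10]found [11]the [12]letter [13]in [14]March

The displaced element is "which report" (word 2).
It functions as the direct object of "tested", so the gap sits immediately after word 6 ("tested").
Base order: This student had tested which report after Jonas had found the letter in March.

6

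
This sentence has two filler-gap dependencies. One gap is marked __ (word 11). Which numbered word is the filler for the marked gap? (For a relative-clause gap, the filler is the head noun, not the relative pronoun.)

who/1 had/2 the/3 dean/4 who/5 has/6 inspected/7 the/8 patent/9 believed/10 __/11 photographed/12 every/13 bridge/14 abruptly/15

The marked gap is the subject of "photographed".
Its filler is the fronted wh-phrase "who", at word 1.
(The other dependency links word 4 to a gap after word 5.)

1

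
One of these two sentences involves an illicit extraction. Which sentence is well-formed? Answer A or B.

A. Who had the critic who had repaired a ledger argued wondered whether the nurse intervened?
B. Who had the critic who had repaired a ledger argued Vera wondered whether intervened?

A

In B, the wh-phrase is extracted from inside a wh-island (introduced by "whether"), which blocks movement.
In A, the extraction path crosses only that-complement boundaries, which are transparent.
So A is grammatical.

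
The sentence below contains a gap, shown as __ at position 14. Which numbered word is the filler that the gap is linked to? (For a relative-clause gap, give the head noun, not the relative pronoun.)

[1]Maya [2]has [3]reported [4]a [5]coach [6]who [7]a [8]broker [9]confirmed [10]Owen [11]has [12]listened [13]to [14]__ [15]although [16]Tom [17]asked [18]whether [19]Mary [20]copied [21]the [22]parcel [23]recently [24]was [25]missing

The gap at 14 is the prepositional object of "listened", inside a relative clause.
The relative pronoun is "who" (word 6); it is bound by the head noun immediately before it.
Its filler is the head noun "coach", at word 5.

5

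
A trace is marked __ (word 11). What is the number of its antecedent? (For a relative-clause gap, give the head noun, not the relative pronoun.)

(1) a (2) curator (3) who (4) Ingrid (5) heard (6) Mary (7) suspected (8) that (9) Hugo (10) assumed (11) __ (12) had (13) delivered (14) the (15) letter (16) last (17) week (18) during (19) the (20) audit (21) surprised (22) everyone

2

The gap at 11 is the subject of "delivered", inside a relative clause.
The relative pronoun is "who" (word 3); it is bound by the head noun immediately before it.
Its filler is the head noun "curator", at word 2.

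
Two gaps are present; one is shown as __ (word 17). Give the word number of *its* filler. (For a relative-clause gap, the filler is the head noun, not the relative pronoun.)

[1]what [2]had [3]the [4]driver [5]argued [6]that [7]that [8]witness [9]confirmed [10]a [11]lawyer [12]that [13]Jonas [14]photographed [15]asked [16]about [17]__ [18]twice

1

The marked gap is the object of the preposition "about" of "asked".
Its filler is the fronted wh-phrase "what", at word 1.
(The other dependency links word 11 to a gap after word 14.)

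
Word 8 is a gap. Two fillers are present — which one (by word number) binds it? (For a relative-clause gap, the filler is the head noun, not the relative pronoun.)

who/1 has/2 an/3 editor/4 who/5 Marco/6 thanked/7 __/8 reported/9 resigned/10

4

The marked gap is inside the relative clause, the direct object of "thanked".
Its filler is the head noun "editor" (via "who"), at word 4.
(The other dependency links word 1 to a gap after word 9.)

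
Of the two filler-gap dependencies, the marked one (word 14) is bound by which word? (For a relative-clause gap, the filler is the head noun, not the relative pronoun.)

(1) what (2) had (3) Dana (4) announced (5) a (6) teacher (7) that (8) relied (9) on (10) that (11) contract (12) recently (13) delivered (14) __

The marked gap is the direct object of "delivered".
Its filler is the fronted wh-phrase "what", at word 1.
(The other dependency links word 6 to a gap after word 7.)

1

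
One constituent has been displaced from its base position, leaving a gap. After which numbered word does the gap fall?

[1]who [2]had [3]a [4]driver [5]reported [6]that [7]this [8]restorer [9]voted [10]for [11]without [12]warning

The displaced element is "who" (word 1).
It is linked across 1 clause boundary (that).
It functions as the object of the preposition "for" of "voted", so the gap sits immediately after word 10 ("for").
Base order: A driver had reported that this restorer voted for who without warning.

10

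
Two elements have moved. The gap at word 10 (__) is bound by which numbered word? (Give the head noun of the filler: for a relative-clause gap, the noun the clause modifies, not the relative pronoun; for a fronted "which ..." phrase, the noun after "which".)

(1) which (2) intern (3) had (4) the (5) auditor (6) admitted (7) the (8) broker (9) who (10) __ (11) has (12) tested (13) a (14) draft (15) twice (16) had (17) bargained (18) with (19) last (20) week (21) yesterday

The marked gap is inside the relative clause, the subject of "tested".
Its filler is the head noun "broker" (via "who"), at word 8.
(The other dependency links word 2 to a gap after word 18.)

8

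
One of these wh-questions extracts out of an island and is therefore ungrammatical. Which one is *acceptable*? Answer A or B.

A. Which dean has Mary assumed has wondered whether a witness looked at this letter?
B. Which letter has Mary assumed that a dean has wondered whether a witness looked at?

A

In B, the wh-phrase is extracted from inside a wh-island (introduced by "whether"), which blocks movement.
In A, the extraction path crosses only that-complement boundaries, which are transparent.
So A is grammatical.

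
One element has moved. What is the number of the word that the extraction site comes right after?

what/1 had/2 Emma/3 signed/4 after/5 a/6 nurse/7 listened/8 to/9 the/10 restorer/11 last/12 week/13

4

The displaced element is "what" (word 1).
It functions as the direct object of "signed", so the gap sits immediately after word 4 ("signed").
Base order: Emma had signed what after a nurse listened to the restorer last week.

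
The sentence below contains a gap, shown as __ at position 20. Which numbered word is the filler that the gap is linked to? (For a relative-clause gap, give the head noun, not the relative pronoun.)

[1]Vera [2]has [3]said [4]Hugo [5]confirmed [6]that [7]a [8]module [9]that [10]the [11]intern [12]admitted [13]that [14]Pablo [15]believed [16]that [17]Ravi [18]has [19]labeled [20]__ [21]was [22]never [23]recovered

The gap at 20 is the object of "labeled", inside a relative clause.
The relative pronoun is "that" (word 9); it is bound by the head noun immediately before it.
Its filler is the head noun "module", at word 8.

8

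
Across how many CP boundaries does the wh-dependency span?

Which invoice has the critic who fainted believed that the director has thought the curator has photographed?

"which invoice" is extracted from the object of "photographed".
Boundaries crossed, outermost first: [that], [Ø] — 2 in total.

2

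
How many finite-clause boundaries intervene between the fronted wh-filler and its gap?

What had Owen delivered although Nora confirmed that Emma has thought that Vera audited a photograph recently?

0

"what" originates inside the matrix clause — no clause boundary is crossed.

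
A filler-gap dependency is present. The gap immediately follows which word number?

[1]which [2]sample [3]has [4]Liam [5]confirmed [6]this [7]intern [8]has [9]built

9

The displaced element is "which sample" (word 2).
It is linked across 1 clause boundary (Ø).
It functions as the direct object of "built", so the gap sits immediately after word 9 ("built").
Base order: Liam has confirmed this intern has built which sample.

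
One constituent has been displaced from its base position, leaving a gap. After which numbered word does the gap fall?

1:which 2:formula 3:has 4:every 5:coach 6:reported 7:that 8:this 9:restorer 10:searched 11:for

11

The displaced element is "which formula" (word 2).
It is linked across 1 clause boundary (that).
It functions as the object of the preposition "for" of "searched", so the gap sits immediately after word 11 ("for").
Base order: Every coach has reported that this restorer searched for which formula.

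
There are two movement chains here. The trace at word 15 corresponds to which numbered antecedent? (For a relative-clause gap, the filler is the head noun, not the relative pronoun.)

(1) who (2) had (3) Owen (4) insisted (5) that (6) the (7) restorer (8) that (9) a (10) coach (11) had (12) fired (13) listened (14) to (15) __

The marked gap is the object of the preposition "to" of "listened".
Its filler is the fronted wh-phrase "who", at word 1.
(The other dependency links word 7 to a gap after word 12.)

1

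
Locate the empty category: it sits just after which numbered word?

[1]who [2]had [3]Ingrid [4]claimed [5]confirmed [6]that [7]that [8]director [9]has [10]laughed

The displaced element is "who" (word 1).
It is linked across 1 clause boundary (Ø).
It functions as the subject of "confirmed", so the gap sits immediately after word 4 ("claimed").
Base order: Ingrid had claimed that who confirmed that that director has laughed.

4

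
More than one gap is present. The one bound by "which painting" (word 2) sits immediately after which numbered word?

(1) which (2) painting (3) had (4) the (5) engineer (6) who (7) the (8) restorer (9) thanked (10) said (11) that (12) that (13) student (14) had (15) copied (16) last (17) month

The displaced element is "which painting" (word 2).
It is linked across 1 clause boundary (that).
It functions as the direct object of "copied", so the gap sits immediately after word 15 ("copied").
Base order: The engineer who the restorer thanked had said that that student had copied which painting last month.

15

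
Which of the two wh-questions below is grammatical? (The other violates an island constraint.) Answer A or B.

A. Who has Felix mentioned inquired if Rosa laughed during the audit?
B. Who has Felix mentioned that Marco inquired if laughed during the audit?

In B, the wh-phrase is extracted from inside a wh-island (introduced by "if"), which blocks movement.
In A, the extraction path crosses only that-complement boundaries, which are transparent.
So A is grammatical.

A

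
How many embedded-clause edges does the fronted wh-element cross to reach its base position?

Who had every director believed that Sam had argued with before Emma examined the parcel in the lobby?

1

"who" is extracted from the PP object of "argued".
Boundaries crossed, outermost first: [that] — 1 in total.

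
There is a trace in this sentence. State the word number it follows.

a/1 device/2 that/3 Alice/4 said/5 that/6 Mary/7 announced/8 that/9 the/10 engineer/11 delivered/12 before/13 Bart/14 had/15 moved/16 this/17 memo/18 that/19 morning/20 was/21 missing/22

The displaced element is "a device" (word 2).
It is linked across 2 clause boundaries (that → that).
It functions as the direct object of "delivered", so the gap sits immediately after word 12 ("delivered").
Base order: Alice said that Mary announced that the engineer delivered a device before Bart had moved this memo that morning.

12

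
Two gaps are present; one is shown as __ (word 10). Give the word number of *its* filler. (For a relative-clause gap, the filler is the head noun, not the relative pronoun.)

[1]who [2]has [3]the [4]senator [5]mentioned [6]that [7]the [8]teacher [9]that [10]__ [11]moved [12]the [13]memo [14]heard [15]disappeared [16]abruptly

8

The marked gap is inside the relative clause, the subject of "moved".
Its filler is the head noun "teacher" (via "that"), at word 8.
(The other dependency links word 1 to a gap after word 14.)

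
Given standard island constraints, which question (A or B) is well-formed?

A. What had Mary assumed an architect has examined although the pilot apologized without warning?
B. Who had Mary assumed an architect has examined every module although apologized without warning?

A

In B, the wh-phrase is extracted from inside an adjunct island (introduced by "although"), which blocks movement.
In A, the extraction path crosses only that-complement boundaries, which are transparent.
So A is grammatical.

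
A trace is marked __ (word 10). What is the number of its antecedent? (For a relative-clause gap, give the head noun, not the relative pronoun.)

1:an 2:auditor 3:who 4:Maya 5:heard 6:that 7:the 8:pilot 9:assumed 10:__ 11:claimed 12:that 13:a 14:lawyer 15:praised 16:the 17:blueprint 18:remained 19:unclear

The gap at 10 is the subject of "claimed", inside a relative clause.
The relative pronoun is "who" (word 3); it is bound by the head noun immediately before it.
Its filler is the head noun "auditor", at word 2.

2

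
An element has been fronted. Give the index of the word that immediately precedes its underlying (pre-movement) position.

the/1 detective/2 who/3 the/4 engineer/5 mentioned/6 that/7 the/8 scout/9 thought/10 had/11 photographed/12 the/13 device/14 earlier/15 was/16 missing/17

The displaced element is "the detective" (word 2).
It is linked across 2 clause boundaries (that → Ø).
It functions as the subject of "photographed", so the gap sits immediately after word 10 ("thought").
Base order: The engineer mentioned that the scout thought that the detective had photographed the device earlier.

10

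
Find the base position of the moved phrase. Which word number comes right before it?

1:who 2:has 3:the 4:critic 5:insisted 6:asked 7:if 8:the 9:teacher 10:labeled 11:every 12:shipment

The displaced element is "who" (word 1).
It is linked across 1 clause boundary (Ø).
It functions as the subject of "asked", so the gap sits immediately after word 5 ("insisted").
Base order: The critic has insisted that who asked if the teacher labeled every shipment.

5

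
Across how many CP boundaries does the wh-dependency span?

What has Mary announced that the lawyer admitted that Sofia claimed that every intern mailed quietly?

"what" is extracted from the object of "mailed".
Boundaries crossed, outermost first: [that], [that], [that] — 3 in total.

3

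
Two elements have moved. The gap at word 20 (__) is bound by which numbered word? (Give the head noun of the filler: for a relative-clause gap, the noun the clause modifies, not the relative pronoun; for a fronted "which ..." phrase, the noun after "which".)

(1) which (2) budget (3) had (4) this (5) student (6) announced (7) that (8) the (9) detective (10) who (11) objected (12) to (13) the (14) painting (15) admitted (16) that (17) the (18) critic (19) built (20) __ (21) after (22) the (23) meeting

2

The marked gap is the direct object of "built".
Its filler is the fronted wh-phrase "which budget", at word 2.
(The other dependency links word 9 to a gap after word 10.)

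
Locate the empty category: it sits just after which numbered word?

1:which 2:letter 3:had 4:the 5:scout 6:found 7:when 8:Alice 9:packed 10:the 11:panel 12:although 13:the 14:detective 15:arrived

The displaced element is "which letter" (word 2).
It functions as the direct object of "found", so the gap sits immediately after word 6 ("found").
Base order: The scout had found which letter when Alice packed the panel although the detective arrived.

6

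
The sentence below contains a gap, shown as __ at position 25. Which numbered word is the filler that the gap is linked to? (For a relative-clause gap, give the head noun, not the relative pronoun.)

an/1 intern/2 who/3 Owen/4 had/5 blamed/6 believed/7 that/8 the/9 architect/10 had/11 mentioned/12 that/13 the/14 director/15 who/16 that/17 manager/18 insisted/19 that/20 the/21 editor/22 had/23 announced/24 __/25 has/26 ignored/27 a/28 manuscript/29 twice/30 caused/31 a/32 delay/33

The gap at 25 is the subject of "ignored", inside a relative clause.
The relative pronoun is "who" (word 16); it is bound by the head noun immediately before it.
Its filler is the head noun "director", at word 15.

15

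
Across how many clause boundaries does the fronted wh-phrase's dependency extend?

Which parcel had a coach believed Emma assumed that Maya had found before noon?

2

"which parcel" is extracted from the object of "found".
Boundaries crossed, outermost first: [Ø], [that] — 2 in total.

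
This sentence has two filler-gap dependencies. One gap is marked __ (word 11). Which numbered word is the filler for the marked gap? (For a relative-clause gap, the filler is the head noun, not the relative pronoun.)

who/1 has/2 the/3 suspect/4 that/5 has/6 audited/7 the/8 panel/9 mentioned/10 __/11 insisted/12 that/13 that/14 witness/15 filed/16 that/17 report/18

The marked gap is the subject of "insisted".
Its filler is the fronted wh-phrase "who", at word 1.
(The other dependency links word 4 to a gap after word 5.)

1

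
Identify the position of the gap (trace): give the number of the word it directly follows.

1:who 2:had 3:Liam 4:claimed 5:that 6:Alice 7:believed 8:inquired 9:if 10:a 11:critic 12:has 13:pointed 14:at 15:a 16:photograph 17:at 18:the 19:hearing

7

The displaced element is "who" (word 1).
It is linked across 2 clause boundaries (that → Ø).
It functions as the subject of "inquired", so the gap sits immediately after word 7 ("believed").
Base order: Liam had claimed that Alice believed that who inquired if a critic has pointed at a photograph at the hearing.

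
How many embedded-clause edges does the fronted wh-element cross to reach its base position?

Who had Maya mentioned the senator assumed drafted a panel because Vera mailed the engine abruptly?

"who" is extracted from the subject of "drafted".
Boundaries crossed, outermost first: [Ø], [Ø] — 2 in total.

2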